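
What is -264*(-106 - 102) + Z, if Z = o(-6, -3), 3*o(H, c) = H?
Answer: 54910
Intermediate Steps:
o(H, c) = H/3
Z = -2 (Z = (⅓)*(-6) = -2)
-264*(-106 - 102) + Z = -264*(-106 - 102) - 2 = -264*(-208) - 2 = 54912 - 2 = 54910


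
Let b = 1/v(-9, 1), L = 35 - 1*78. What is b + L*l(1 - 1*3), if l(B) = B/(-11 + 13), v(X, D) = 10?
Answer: 431/10 ≈ 43.100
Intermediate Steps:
L = -43 (L = 35 - 78 = -43)
b = ⅒ (b = 1/10 = ⅒ ≈ 0.10000)
l(B) = B/2
b + L*l(1 - 1*3) = ⅒ - 43*(1 - 1*3)/2 = ⅒ - 43*(1 - 3)/2 = ⅒ - 43*(-2)/2 = ⅒ - 43*(-1) = ⅒ + 43 = 431/10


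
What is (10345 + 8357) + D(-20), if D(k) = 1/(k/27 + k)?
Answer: 10473093/560 ≈ 18702.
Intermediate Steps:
D(k) = 27/(28*k) (D(k) = 1/(k*(1/27) + k) = 1/(k/27 + k) = 1/(28*k/27) = 27/(28*k))
(10345 + 8357) + D(-20) = (10345 + 8357) + (27/28)/(-20) = 18702 + (27/28)*(-1/20) = 18702 - 27/560 = 10473093/560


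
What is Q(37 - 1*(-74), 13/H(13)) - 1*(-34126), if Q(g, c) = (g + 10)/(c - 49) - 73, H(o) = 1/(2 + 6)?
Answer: 170276/5 ≈ 34055.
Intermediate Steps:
H(o) = 1/8
Q(g, c) = -73 + (10 + g)/(-49 + c) (Q(g, c) = (10 + g)/(-49 + c) - 73 = -73 + (10 + g)/(-49 + c))
Q(37 - 1*(-74), 13/H(13)) - 1*(-34126) = (3587 + (37 - 1*(-74)) - 949/1/8)/(-49 + 13/(1/8)) - 1*(-34126) = (3587 + (37 + 74) - 949*8)/(-49 + 13*8) + 34126 = (3587 + 111 - 73*104)/(-49 + 104) + 34126 = (3587 + 111 - 7592)/55 + 34126 = (1/55)*(-3894) + 34126 = -354/5 + 34126 = 170276/5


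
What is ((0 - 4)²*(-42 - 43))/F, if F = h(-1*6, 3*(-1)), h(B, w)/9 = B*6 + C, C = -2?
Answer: 680/171 ≈ 3.9766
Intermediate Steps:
h(B, w) = -18 + 54*B (h(B, w) = 9*(B*6 - 2) = 9*(6*B - 2) = 9*(-2 + 6*B) = -18 + 54*B)
F = -342 (F = -18 + 54*(-1*6) = -18 + 54*(-6) = -18 - 324 = -342)
((0 - 4)²*(-42 - 43))/F = ((0 - 4)²*(-42 - 43))/(-342) = ((-4)²*(-85))*(-1/342) = (16*(-85))*(-1/342) = -1360*(-1/342) = 680/171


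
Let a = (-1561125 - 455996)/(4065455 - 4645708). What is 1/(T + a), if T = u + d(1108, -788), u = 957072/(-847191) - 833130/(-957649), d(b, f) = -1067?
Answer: -156921999311517209/166931025440461575388 ≈ -0.00094004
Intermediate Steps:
u = -70239601966/270437204653 (u = 957072*(-1/847191) - 833130*(-1/957649) = -319024/282397 + 833130/957649 = -70239601966/270437204653 ≈ -0.25973)
a = 2017121/580253 (a = -2017121/(-580253) = -2017121*(-1/580253) = 2017121/580253 ≈ 3.4763)
T = -288626736966717/270437204653 (T = -70239601966/270437204653 - 1067 = -288626736966717/270437204653 ≈ -1067.3)
1/(T + a) = 1/(-288626736966717/270437204653 + 2017121/580253) = 1/(-166931025440461575388/156921999311517209) = -156921999311517209/166931025440461575388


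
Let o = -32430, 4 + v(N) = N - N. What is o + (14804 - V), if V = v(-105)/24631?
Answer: -434146002/24631 ≈ -17626.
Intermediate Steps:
v(N) = -4 (v(N) = -4 + (N - N) = -4 + 0 = -4)
V = -4/24631 ≈ -0.00016240
o + (14804 - V) = -32430 + (14804 - 1*(-4/24631)) = -32430 + (14804 + 4/24631) = -32430 + 364637328/24631 = -434146002/24631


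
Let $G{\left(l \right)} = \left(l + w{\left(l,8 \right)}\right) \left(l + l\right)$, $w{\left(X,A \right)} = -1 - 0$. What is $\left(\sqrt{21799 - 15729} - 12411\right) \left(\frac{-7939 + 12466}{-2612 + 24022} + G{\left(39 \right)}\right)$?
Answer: $- \frac{787648812237}{21410} + \frac{63463767 \sqrt{6070}}{21410} \approx -3.6558 \cdot 10^{7}$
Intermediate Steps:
$w{\left(X,A \right)} = -1$ ($w{\left(X,A \right)} = -1 + 0 = -1$)
$G{\left(l \right)} = 2 l \left(-1 + l\right)$ ($G{\left(l \right)} = \left(l - 1\right) \left(l + l\right) = \left(-1 + l\right) 2 l = 2 l \left(-1 + l\right)$)
$\left(\sqrt{21799 - 15729} - 12411\right) \left(\frac{-7939 + 12466}{-2612 + 24022} + G{\left(39 \right)}\right) = \left(\sqrt{21799 - 15729} - 12411\right) \left(\frac{-7939 + 12466}{-2612 + 24022} + 2 \cdot 39 \left(-1 + 39\right)\right) = \left(\sqrt{6070} - 12411\right) \left(\frac{4527}{21410} + 2 \cdot 39 \cdot 38\right) = \left(-12411 + \sqrt{6070}\right) \left(4527 \cdot \frac{1}{21410} + 2964\right) = \left(-12411 + \sqrt{6070}\right) \left(\frac{4527}{21410} + 2964\right) = \left(-12411 + \sqrt{6070}\right) \frac{63463767}{21410} = - \frac{787648812237}{21410} + \frac{63463767 \sqrt{6070}}{21410}$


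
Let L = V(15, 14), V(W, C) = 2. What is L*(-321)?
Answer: -642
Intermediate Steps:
L = 2
L*(-321) = 2*(-321) = -642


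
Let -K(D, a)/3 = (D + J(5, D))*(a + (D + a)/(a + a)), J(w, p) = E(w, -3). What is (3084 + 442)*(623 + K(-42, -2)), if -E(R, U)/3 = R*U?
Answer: 1911092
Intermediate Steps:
E(R, U) = -3*R*U
J(w, p) = 9*w (J(w, p) = -3*w*(-3) = 9*w)
K(D, a) = -3*(45 + D)*(a + (D + a)/(2*a)) (K(D, a) = -3*(D + 9*5)*(a + (D + a)/(a + a)) = -3*(D + 45)*(a + (D + a)/((2*a))) = -3*(45 + D)*(a + (D + a)*(1/(2*a))) = -3*(45 + D)*(a + (D + a)/(2*a)))
(3084 + 442)*(623 + K(-42, -2)) = (3084 + 442)*(623 + (3/2)*(-1*(-42)**2 - 45*(-42) - 1*(-2)*(45 - 42 + 90*(-2) + 2*(-42)*(-2)))/(-2)) = 3526*(623 + (3/2)*(-1/2)*(-1*1764 + 1890 - 1*(-2)*(45 - 42 - 180 + 168))) = 3526*(623 + (3/2)*(-1/2)*(-1764 + 1890 - 1*(-2)*(-9))) = 3526*(623 + (3/2)*(-1/2)*(-1764 + 1890 - 18)) = 3526*(623 + (3/2)*(-1/2)*108) = 3526*(623 - 81) = 3526*542 = 1911092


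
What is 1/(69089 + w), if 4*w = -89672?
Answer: 1/46671 ≈ 2.1427e-5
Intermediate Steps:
w = -22418 (w = (¼)*(-89672) = -22418)
1/(69089 + w) = 1/(69089 - 22418) = 1/46671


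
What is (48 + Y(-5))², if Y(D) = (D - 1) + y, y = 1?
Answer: 1849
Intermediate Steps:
Y(D) = D (Y(D) = (D - 1) + 1 = (-1 + D) + 1 = D)
(48 + Y(-5))² = (48 - 5)² = 43² = 1849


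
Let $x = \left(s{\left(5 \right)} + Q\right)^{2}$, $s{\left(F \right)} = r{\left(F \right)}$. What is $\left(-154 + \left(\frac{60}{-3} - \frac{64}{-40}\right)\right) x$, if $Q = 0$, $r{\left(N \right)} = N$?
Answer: $-4310$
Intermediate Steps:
$s{\left(F \right)} = F$
$x = 25$ ($x = \left(5 + 0\right)^{2} = 5^{2} = 25$)
$\left(-154 + \left(\frac{60}{-3} - \frac{64}{-40}\right)\right) x = \left(-154 + \left(\frac{60}{-3} - \frac{64}{-40}\right)\right) 25 = \left(-154 + \left(60 \left(- \frac{1}{3}\right) - - \frac{8}{5}\right)\right) 25 = \left(-154 + \left(-20 + \frac{8}{5}\right)\right) 25 = \left(-154 - \frac{92}{5}\right) 25 = \left(- \frac{862}{5}\right) 25 = -4310$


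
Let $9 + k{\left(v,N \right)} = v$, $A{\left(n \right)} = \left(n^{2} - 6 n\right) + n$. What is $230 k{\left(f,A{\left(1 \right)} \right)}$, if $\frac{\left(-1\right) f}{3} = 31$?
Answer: $-23460$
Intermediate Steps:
$f = -93$ ($f = \left(-3\right) 31 = -93$)
$A{\left(n \right)} = n^{2} - 5 n$
$k{\left(v,N \right)} = -9 + v$
$230 k{\left(f,A{\left(1 \right)} \right)} = 230 \left(-9 - 93\right) = 230 \left(-102\right) = -23460$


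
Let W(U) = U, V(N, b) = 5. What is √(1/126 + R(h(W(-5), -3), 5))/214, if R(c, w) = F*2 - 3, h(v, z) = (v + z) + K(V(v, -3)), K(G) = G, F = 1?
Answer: 5*I*√70/8988 ≈ 0.0046543*I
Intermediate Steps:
h(v, z) = 5 + v + z (h(v, z) = (v + z) + 5 = 5 + v + z)
R(c, w) = -1 (R(c, w) = 1*2 - 3 = 2 - 3 = -1)
√(1/126 + R(h(W(-5), -3), 5))/214 = √(1/126 - 1)/214 = √(1/126 - 1)*(1/214) = √(-125/126)*(1/214) = (5*I*√70/42)*(1/214) = 5*I*√70/8988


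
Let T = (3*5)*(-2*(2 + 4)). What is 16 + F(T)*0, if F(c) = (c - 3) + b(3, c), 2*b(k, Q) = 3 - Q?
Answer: 16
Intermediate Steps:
b(k, Q) = 3/2 - Q/2 (b(k, Q) = (3 - Q)/2 = 3/2 - Q/2)
T = -180 (T = 15*(-2*6) = 15*(-12) = -180)
F(c) = -3/2 + c/2 (F(c) = (c - 3) + (3/2 - c/2) = (-3 + c) + (3/2 - c/2) = -3/2 + c/2)
16 + F(T)*0 = 16 + (-3/2 + (½)*(-180))*0 = 16 + (-3/2 - 90)*0 = 16 - 183/2*0 = 16 + 0 = 16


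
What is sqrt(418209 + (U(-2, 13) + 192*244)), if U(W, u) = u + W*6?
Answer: sqrt(465058) ≈ 681.95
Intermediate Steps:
U(W, u) = u + 6*W
sqrt(418209 + (U(-2, 13) + 192*244)) = sqrt(418209 + ((13 + 6*(-2)) + 192*244)) = sqrt(418209 + ((13 - 12) + 46848)) = sqrt(418209 + (1 + 46848)) = sqrt(418209 + 46849) = sqrt(465058)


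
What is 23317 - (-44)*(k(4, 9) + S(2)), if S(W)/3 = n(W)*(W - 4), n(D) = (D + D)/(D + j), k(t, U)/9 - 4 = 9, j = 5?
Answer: 198199/7 ≈ 28314.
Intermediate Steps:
k(t, U) = 117 (k(t, U) = 36 + 9*9 = 36 + 81 = 117)
n(D) = 2*D/(5 + D) (n(D) = (D + D)/(D + 5) = (2*D)/(5 + D) = 2*D/(5 + D))
S(W) = 6*W*(-4 + W)/(5 + W) (S(W) = 3*((2*W/(5 + W))*(W - 4)) = 3*((2*W/(5 + W))*(-4 + W)) = 3*(2*W*(-4 + W)/(5 + W)) = 6*W*(-4 + W)/(5 + W))
23317 - (-44)*(k(4, 9) + S(2)) = 23317 - (-44)*(117 + 6*2*(-4 + 2)/(5 + 2)) = 23317 - (-44)*(117 + 6*2*(-2)/7) = 23317 - (-44)*(117 + 6*2*(1/7)*(-2)) = 23317 - (-44)*(117 - 24/7) = 23317 - (-44)*795/7 = 23317 - 1*(-34980/7) = 23317 + 34980/7 = 198199/7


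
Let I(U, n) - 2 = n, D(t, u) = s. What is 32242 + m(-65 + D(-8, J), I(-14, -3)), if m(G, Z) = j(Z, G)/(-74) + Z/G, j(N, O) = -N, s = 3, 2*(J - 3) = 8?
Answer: 36981577/1147 ≈ 32242.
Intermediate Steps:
J = 7 (J = 3 + (½)*8 = 3 + 4 = 7)
D(t, u) = 3
I(U, n) = 2 + n
m(G, Z) = Z/74 + Z/G (m(G, Z) = -Z/(-74) + Z/G = -Z*(-1/74) + Z/G = Z/74 + Z/G)
32242 + m(-65 + D(-8, J), I(-14, -3)) = 32242 + ((2 - 3)/74 + (2 - 3)/(-65 + 3)) = 32242 + ((1/74)*(-1) - 1/(-62)) = 32242 + (-1/74 - 1*(-1/62)) = 32242 + (-1/74 + 1/62) = 32242 + 3/1147 = 36981577/1147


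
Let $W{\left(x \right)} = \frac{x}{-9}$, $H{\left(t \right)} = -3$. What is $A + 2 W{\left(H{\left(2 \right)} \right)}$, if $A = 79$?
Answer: $\frac{239}{3} \approx 79.667$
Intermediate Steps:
$W{\left(x \right)} = - \frac{x}{9}$ ($W{\left(x \right)} = x \left(- \frac{1}{9}\right) = - \frac{x}{9}$)
$A + 2 W{\left(H{\left(2 \right)} \right)} = 79 + 2 \left(\left(- \frac{1}{9}\right) \left(-3\right)\right) = 79 + 2 \cdot \frac{1}{3} = 79 + \frac{2}{3} = \frac{239}{3}$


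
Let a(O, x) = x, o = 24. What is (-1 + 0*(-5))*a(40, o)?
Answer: -24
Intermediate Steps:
(-1 + 0*(-5))*a(40, o) = (-1 + 0*(-5))*24 = (-1 + 0)*24 = -1*24 = -24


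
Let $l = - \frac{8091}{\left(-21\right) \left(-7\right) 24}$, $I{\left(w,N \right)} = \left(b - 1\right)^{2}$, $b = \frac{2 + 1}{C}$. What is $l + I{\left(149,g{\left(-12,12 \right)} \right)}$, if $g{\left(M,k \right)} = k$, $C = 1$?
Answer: $\frac{669}{392} \approx 1.7066$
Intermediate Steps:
$b = 3$ ($b = \frac{2 + 1}{1} = 3 \cdot 1 = 3$)
$I{\left(w,N \right)} = 4$ ($I{\left(w,N \right)} = \left(3 - 1\right)^{2} = 2^{2} = 4$)
$l = - \frac{899}{392}$ ($l = - \frac{8091}{147 \cdot 24} = - \frac{8091}{3528} = \left(-8091\right) \frac{1}{3528} = - \frac{899}{392} \approx -2.2934$)
$l + I{\left(149,g{\left(-12,12 \right)} \right)} = - \frac{899}{392} + 4 = \frac{669}{392}$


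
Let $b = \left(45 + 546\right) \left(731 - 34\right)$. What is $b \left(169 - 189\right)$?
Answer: $-8238540$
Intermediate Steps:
$b = 411927$ ($b = 591 \cdot 697 = 411927$)
$b \left(169 - 189\right) = 411927 \left(169 - 189\right) = 411927 \left(-20\right) = -8238540$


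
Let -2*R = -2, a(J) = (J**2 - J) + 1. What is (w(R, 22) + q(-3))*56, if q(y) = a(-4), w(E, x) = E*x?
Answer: 2408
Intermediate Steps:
a(J) = 1 + J**2 - J
R = 1 (R = -1/2*(-2) = 1)
q(y) = 21 (q(y) = 1 + (-4)**2 - 1*(-4) = 1 + 16 + 4 = 21)
(w(R, 22) + q(-3))*56 = (1*22 + 21)*56 = (22 + 21)*56 = 43*56 = 2408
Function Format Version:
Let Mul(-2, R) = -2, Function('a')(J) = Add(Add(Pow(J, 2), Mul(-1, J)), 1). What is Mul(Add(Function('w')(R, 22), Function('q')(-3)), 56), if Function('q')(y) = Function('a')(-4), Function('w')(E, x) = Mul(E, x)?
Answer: 2408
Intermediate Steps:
Function('a')(J) = Add(1, Pow(J, 2), Mul(-1, J))
R = 1 (R = Mul(Rational(-1, 2), -2) = 1)
Function('q')(y) = 21 (Function('q')(y) = Add(1, Pow(-4, 2), Mul(-1, -4)) = Add(1, 16, 4) = 21)
Mul(Add(Function('w')(R, 22), Function('q')(-3)), 56) = Mul(Add(Mul(1, 22), 21), 56) = Mul(Add(22, 21), 56) = Mul(43, 56) = 2408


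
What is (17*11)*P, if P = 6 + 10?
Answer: 2992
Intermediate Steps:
P = 16
(17*11)*P = (17*11)*16 = 187*16 = 2992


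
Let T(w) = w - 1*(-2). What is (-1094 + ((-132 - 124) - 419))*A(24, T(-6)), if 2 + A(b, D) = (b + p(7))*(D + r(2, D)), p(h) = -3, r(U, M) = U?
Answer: 77836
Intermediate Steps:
T(w) = 2 + w (T(w) = w + 2 = 2 + w)
A(b, D) = -2 + (-3 + b)*(2 + D) (A(b, D) = -2 + (b - 3)*(D + 2) = -2 + (-3 + b)*(2 + D))
(-1094 + ((-132 - 124) - 419))*A(24, T(-6)) = (-1094 + ((-132 - 124) - 419))*(-8 - 3*(2 - 6) + 2*24 + (2 - 6)*24) = (-1094 + (-256 - 419))*(-8 - 3*(-4) + 48 - 4*24) = (-1094 - 675)*(-8 + 12 + 48 - 96) = -1769*(-44) = 77836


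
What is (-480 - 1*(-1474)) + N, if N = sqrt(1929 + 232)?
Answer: 994 + sqrt(2161) ≈ 1040.5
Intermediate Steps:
N = sqrt(2161) ≈ 46.487
(-480 - 1*(-1474)) + N = (-480 - 1*(-1474)) + sqrt(2161) = (-480 + 1474) + sqrt(2161) = 994 + sqrt(2161)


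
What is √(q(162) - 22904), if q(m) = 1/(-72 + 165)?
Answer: I*√198096603/93 ≈ 151.34*I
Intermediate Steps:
q(m) = 1/93
√(q(162) - 22904) = √(1/93 - 22904) = √(-2130071/93) = I*√198096603/93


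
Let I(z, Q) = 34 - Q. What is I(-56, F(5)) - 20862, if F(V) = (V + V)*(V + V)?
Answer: -20928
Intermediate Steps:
F(V) = 4*V² (F(V) = (2*V)*(2*V) = 4*V²)
I(-56, F(5)) - 20862 = (34 - 4*5²) - 20862 = (34 - 4*25) - 20862 = (34 - 1*100) - 20862 = (34 - 100) - 20862 = -66 - 20862 = -20928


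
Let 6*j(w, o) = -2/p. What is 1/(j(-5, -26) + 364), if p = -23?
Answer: 69/25117 ≈ 0.0027471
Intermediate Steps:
j(w, o) = 1/69 (j(w, o) = (-2/(-23))/6 = (-2*(-1/23))/6 = (⅙)*(2/23) = 1/69)
1/(j(-5, -26) + 364) = 1/(1/69 + 364) = 1/(25117/69) = 69/25117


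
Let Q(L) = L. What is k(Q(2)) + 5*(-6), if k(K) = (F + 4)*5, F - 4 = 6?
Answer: 40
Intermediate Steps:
F = 10 (F = 4 + 6 = 10)
k(K) = 70 (k(K) = (10 + 4)*5 = 14*5 = 70)
k(Q(2)) + 5*(-6) = 70 + 5*(-6) = 70 - 30 = 40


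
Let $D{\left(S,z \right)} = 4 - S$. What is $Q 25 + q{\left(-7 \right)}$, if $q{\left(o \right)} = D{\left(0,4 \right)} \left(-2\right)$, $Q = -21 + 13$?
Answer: $-208$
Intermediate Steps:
$Q = -8$
$q{\left(o \right)} = -8$ ($q{\left(o \right)} = \left(4 - 0\right) \left(-2\right) = \left(4 + 0\right) \left(-2\right) = 4 \left(-2\right) = -8$)
$Q 25 + q{\left(-7 \right)} = \left(-8\right) 25 - 8 = -200 - 8 = -208$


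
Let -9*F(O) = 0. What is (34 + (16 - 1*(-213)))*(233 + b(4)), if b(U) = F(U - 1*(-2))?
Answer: 61279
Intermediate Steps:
F(O) = 0 (F(O) = -⅑*0 = 0)
b(U) = 0
(34 + (16 - 1*(-213)))*(233 + b(4)) = (34 + (16 - 1*(-213)))*(233 + 0) = (34 + (16 + 213))*233 = (34 + 229)*233 = 263*233 = 61279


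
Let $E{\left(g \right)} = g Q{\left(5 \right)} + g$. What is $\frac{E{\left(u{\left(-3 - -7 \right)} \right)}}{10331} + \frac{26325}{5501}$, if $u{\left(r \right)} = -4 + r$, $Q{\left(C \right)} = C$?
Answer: $\frac{26325}{5501} \approx 4.7855$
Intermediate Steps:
$E{\left(g \right)} = 6 g$ ($E{\left(g \right)} = g 5 + g = 5 g + g = 6 g$)
$\frac{E{\left(u{\left(-3 - -7 \right)} \right)}}{10331} + \frac{26325}{5501} = \frac{6 \left(-4 - -4\right)}{10331} + \frac{26325}{5501} = 6 \left(-4 + \left(-3 + 7\right)\right) \frac{1}{10331} + 26325 \cdot \frac{1}{5501} = 6 \left(-4 + 4\right) \frac{1}{10331} + \frac{26325}{5501} = 6 \cdot 0 \cdot \frac{1}{10331} + \frac{26325}{5501} = 0 \cdot \frac{1}{10331} + \frac{26325}{5501} = 0 + \frac{26325}{5501} = \frac{26325}{5501}$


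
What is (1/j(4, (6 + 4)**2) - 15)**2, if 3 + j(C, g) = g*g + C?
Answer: 22504200196/100020001 ≈ 225.00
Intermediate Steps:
j(C, g) = -3 + C + g**2 (j(C, g) = -3 + (g*g + C) = -3 + (g**2 + C) = -3 + (C + g**2) = -3 + C + g**2)
(1/j(4, (6 + 4)**2) - 15)**2 = (1/(-3 + 4 + ((6 + 4)**2)**2) - 15)**2 = (1/(-3 + 4 + (10**2)**2) - 15)**2 = (1/(-3 + 4 + 100**2) - 15)**2 = (1/(-3 + 4 + 10000) - 15)**2 = (1/10001 - 15)**2 = (-150014/10001)**2 = 22504200196/100020001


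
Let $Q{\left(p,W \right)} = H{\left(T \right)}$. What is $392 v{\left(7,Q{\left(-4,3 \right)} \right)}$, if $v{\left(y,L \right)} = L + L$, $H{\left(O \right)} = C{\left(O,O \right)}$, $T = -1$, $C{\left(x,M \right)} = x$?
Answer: $-784$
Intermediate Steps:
$H{\left(O \right)} = O$
$Q{\left(p,W \right)} = -1$
$v{\left(y,L \right)} = 2 L$
$392 v{\left(7,Q{\left(-4,3 \right)} \right)} = 392 \cdot 2 \left(-1\right) = 392 \left(-2\right) = -784$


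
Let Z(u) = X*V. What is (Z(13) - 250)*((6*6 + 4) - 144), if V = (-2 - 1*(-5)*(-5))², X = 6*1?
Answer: -428896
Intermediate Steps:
X = 6
V = 729 (V = (-2 + 5*(-5))² = (-2 - 25)² = (-27)² = 729)
Z(u) = 4374 (Z(u) = 6*729 = 4374)
(Z(13) - 250)*((6*6 + 4) - 144) = (4374 - 250)*((6*6 + 4) - 144) = 4124*((36 + 4) - 144) = 4124*(40 - 144) = 4124*(-104) = -428896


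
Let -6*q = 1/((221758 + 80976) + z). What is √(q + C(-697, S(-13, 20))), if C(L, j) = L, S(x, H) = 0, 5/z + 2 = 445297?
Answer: I*√18239515856617554776396586/161767123842 ≈ 26.401*I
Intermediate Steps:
z = 1/89059 (z = 5/(-2 + 445297) = 5/445295 = 5*(1/445295) = 1/89059 ≈ 1.1229e-5)
q = -89059/161767123842 (q = -1/(6*((221758 + 80976) + 1/89059)) = -1/(6*(302734 + 1/89059)) = -1/(6*26961187307/89059) = -⅙*89059/26961187307 = -89059/161767123842 ≈ -5.5054e-7)
√(q + C(-697, S(-13, 20))) = √(-89059/161767123842 - 697) = √(-112751685406933/161767123842) = I*√18239515856617554776396586/161767123842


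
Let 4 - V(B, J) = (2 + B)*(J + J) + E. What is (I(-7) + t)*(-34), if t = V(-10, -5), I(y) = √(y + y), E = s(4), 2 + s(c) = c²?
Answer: 3060 - 34*I*√14 ≈ 3060.0 - 127.22*I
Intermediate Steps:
s(c) = -2 + c²
E = 14 (E = -2 + 4² = -2 + 16 = 14)
I(y) = √2*√y (I(y) = √(2*y) = √2*√y)
V(B, J) = -10 - 2*J*(2 + B) (V(B, J) = 4 - ((2 + B)*(J + J) + 14) = 4 - ((2 + B)*(2*J) + 14) = 4 - (2*J*(2 + B) + 14) = 4 - (14 + 2*J*(2 + B)) = 4 + (-14 - 2*J*(2 + B)) = -10 - 2*J*(2 + B))
t = -90 (t = -10 - 4*(-5) - 2*(-10)*(-5) = -10 + 20 - 100 = -90)
(I(-7) + t)*(-34) = (√2*√(-7) - 90)*(-34) = (√2*(I*√7) - 90)*(-34) = (I*√14 - 90)*(-34) = (-90 + I*√14)*(-34) = 3060 - 34*I*√14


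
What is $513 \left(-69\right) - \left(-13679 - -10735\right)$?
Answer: $-32453$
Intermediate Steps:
$513 \left(-69\right) - \left(-13679 - -10735\right) = -35397 - \left(-13679 + 10735\right) = -35397 - -2944 = -35397 + 2944 = -32453$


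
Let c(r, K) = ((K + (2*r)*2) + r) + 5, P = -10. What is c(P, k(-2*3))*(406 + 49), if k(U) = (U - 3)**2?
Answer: 16380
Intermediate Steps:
k(U) = (-3 + U)**2
c(r, K) = 5 + K + 5*r (c(r, K) = ((K + 4*r) + r) + 5 = (K + 5*r) + 5 = 5 + K + 5*r)
c(P, k(-2*3))*(406 + 49) = (5 + (-3 - 2*3)**2 + 5*(-10))*(406 + 49) = (5 + (-3 - 6)**2 - 50)*455 = (5 + (-9)**2 - 50)*455 = (5 + 81 - 50)*455 = 36*455 = 16380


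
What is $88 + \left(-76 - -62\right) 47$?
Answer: $-570$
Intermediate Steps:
$88 + \left(-76 - -62\right) 47 = 88 + \left(-76 + 62\right) 47 = 88 - 658 = -570$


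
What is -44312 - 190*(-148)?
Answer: -16192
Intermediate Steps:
-44312 - 190*(-148) = -44312 + 28120 = -16192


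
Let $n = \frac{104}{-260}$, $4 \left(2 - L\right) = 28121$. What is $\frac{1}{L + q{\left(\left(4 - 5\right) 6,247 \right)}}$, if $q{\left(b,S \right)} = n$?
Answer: $- \frac{20}{140573} \approx -0.00014227$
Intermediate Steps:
$L = - \frac{28113}{4}$ ($L = 2 - \frac{28121}{4} = - \frac{28113}{4} \approx -7028.3$)
$n = - \frac{2}{5}$ ($n = 104 \left(- \frac{1}{260}\right) = - \frac{2}{5} \approx -0.4$)
$q{\left(b,S \right)} = - \frac{2}{5}$
$\frac{1}{L + q{\left(\left(4 - 5\right) 6,247 \right)}} = \frac{1}{- \frac{28113}{4} - \frac{2}{5}} = \frac{1}{- \frac{140573}{20}} = - \frac{20}{140573}$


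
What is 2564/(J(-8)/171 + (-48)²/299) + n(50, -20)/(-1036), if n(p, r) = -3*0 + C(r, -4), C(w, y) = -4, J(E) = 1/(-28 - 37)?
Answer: 169769678917/510203323 ≈ 332.75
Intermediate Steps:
J(E) = -1/65 (J(E) = 1/(-65) = -1/65)
n(p, r) = -4 (n(p, r) = -3*0 - 4 = 0 - 4 = -4)
2564/(J(-8)/171 + (-48)²/299) + n(50, -20)/(-1036) = 2564/(-1/65/171 + (-48)²/299) - 4/(-1036) = 2564/(-1/65*1/171 + 2304*(1/299)) - 4*(-1/1036) = 2564/(-1/11115 + 2304/299) + 1/259 = 2564/(1969897/255645) + 1/259 = 2564*(255645/1969897) + 1/259 = 655473780/1969897 + 1/259 = 169769678917/510203323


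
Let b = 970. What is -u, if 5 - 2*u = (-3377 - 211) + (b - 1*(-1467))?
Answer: -578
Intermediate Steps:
u = 578 (u = 5/2 - ((-3377 - 211) + (970 - 1*(-1467)))/2 = 5/2 - (-3588 + (970 + 1467))/2 = 5/2 - (-3588 + 2437)/2 = 5/2 - ½*(-1151) = 5/2 + 1151/2 = 578)
-u = -1*578 = -578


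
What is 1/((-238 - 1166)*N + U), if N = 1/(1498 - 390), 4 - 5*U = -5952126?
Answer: 277/329747651 ≈ 8.4004e-7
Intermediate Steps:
U = 1190426 (U = ⅘ - ⅕*(-5952126) = ⅘ + 5952126/5 = 1190426)
N = 1/1108 ≈ 0.00090253
1/((-238 - 1166)*N + U) = 1/((-238 - 1166)*(1/1108) + 1190426) = 1/(-1404*1/1108 + 1190426) = 1/(-351/277 + 1190426) = 1/(329747651/277) = 277/329747651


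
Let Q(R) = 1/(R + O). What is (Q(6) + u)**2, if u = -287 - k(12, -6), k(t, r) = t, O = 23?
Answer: 75168900/841 ≈ 89380.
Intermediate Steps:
u = -299 (u = -287 - 1*12 = -287 - 12 = -299)
Q(R) = 1/(23 + R) (Q(R) = 1/(R + 23) = 1/(23 + R))
(Q(6) + u)**2 = (1/(23 + 6) - 299)**2 = (1/29 - 299)**2 = (-8670/29)**2 = 75168900/841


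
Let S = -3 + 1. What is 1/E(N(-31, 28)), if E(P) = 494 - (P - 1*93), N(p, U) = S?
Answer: 1/589 ≈ 0.0016978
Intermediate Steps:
S = -2
N(p, U) = -2
E(P) = 587 - P (E(P) = 494 - (P - 93) = 494 - (-93 + P) = 494 + (93 - P) = 587 - P)
1/E(N(-31, 28)) = 1/(587 - 1*(-2)) = 1/(587 + 2) = 1/589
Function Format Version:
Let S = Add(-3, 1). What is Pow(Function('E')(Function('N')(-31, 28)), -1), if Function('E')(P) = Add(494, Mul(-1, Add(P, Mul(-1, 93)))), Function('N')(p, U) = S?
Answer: Rational(1, 589) ≈ 0.0016978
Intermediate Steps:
S = -2
Function('N')(p, U) = -2
Function('E')(P) = Add(587, Mul(-1, P)) (Function('E')(P) = Add(494, Mul(-1, Add(P, -93))) = Add(494, Mul(-1, Add(-93, P))) = Add(494, Add(93, Mul(-1, P))) = Add(587, Mul(-1, P)))
Pow(Function('E')(Function('N')(-31, 28)), -1) = Pow(Add(587, Mul(-1, -2)), -1) = Pow(Add(587, 2), -1) = Pow(589, -1) = Rational(1, 589)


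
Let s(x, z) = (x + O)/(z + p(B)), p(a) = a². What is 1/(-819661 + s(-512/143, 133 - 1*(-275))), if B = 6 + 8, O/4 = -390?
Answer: -21593/17698995871 ≈ -1.2200e-6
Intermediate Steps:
O = -1560 (O = 4*(-390) = -1560)
B = 14
s(x, z) = (-1560 + x)/(196 + z) (s(x, z) = (x - 1560)/(z + 14²) = (-1560 + x)/(z + 196) = (-1560 + x)/(196 + z))
1/(-819661 + s(-512/143, 133 - 1*(-275))) = 1/(-819661 + (-1560 - 512/143)/(196 + (133 - 1*(-275)))) = 1/(-819661 + (-1560 - 512*1/143)/(196 + (133 + 275))) = 1/(-819661 + (-1560 - 512/143)/(196 + 408)) = 1/(-819661 - 223592/143/604) = 1/(-819661 + (1/604)*(-223592/143)) = 1/(-819661 - 55898/21593) = 1/(-17698995871/21593) = -21593/17698995871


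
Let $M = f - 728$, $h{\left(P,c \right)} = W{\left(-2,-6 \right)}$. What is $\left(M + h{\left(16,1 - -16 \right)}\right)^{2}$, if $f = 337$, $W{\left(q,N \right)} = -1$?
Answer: $153664$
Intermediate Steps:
$h{\left(P,c \right)} = -1$
$M = -391$ ($M = 337 - 728 = -391$)
$\left(M + h{\left(16,1 - -16 \right)}\right)^{2} = \left(-391 - 1\right)^{2} = \left(-392\right)^{2} = 153664$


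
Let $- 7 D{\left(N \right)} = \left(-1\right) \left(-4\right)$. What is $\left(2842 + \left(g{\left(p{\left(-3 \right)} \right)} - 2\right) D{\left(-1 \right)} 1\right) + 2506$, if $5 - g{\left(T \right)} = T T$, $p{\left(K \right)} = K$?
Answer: $\frac{37460}{7} \approx 5351.4$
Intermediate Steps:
$g{\left(T \right)} = 5 - T^{2}$ ($g{\left(T \right)} = 5 - T T = 5 - T^{2}$)
$D{\left(N \right)} = - \frac{4}{7}$ ($D{\left(N \right)} = - \frac{\left(-1\right) \left(-4\right)}{7} = \left(- \frac{1}{7}\right) 4 = - \frac{4}{7}$)
$\left(2842 + \left(g{\left(p{\left(-3 \right)} \right)} - 2\right) D{\left(-1 \right)} 1\right) + 2506 = \left(2842 + \left(\left(5 - \left(-3\right)^{2}\right) - 2\right) \left(- \frac{4}{7}\right) 1\right) + 2506 = \left(2842 + \left(\left(5 - 9\right) - 2\right) \left(- \frac{4}{7}\right) 1\right) + 2506 = \left(2842 + \left(-4 - 2\right) \left(- \frac{4}{7}\right) 1\right) + 2506 = \left(2842 + \left(-6\right) \left(- \frac{4}{7}\right) 1\right) + 2506 = \left(2842 + \frac{24}{7} \cdot 1\right) + 2506 = \left(2842 + \frac{24}{7}\right) + 2506 = \frac{19918}{7} + 2506 = \frac{37460}{7}$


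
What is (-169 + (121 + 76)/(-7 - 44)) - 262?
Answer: -22178/51 ≈ -434.86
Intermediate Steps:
(-169 + (121 + 76)/(-7 - 44)) - 262 = (-169 + 197/(-51)) - 262 = (-169 + 197*(-1/51)) - 262 = (-169 - 197/51) - 262 = -8816/51 - 262 = -22178/51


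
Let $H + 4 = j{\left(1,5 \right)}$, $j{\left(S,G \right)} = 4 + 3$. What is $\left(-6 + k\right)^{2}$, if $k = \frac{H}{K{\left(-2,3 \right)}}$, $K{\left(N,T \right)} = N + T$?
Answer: $9$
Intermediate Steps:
$j{\left(S,G \right)} = 7$
$H = 3$ ($H = -4 + 7 = 3$)
$k = 3$ ($k = \frac{3}{-2 + 3} = \frac{3}{1} = 3 \cdot 1 = 3$)
$\left(-6 + k\right)^{2} = \left(-6 + 3\right)^{2} = \left(-3\right)^{2} = 9$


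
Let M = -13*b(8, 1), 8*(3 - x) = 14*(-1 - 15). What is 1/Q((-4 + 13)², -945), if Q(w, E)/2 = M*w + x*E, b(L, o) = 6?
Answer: -1/71226 ≈ -1.4040e-5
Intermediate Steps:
x = 31 (x = 3 - 7*(-1 - 15)/4 = 3 - 7*(-16)/4 = 3 - ⅛*(-224) = 3 + 28 = 31)
M = -78 (M = -13*6 = -78)
Q(w, E) = -156*w + 62*E (Q(w, E) = 2*(-78*w + 31*E) = -156*w + 62*E)
1/Q((-4 + 13)², -945) = 1/(-156*(-4 + 13)² + 62*(-945)) = 1/(-156*9² - 58590) = 1/(-156*81 - 58590) = 1/(-12636 - 58590) = 1/(-71226) = -1/71226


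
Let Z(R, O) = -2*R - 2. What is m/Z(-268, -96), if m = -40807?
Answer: -40807/534 ≈ -76.418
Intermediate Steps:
Z(R, O) = -2 - 2*R
m/Z(-268, -96) = -40807/(-2 - 2*(-268)) = -40807/(-2 + 536) = -40807/534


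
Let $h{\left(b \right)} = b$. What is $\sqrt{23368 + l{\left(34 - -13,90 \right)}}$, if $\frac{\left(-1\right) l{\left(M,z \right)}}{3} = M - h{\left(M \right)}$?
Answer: $2 \sqrt{5842} \approx 152.87$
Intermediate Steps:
$l{\left(M,z \right)} = 0$ ($l{\left(M,z \right)} = - 3 \left(M - M\right) = \left(-3\right) 0 = 0$)
$\sqrt{23368 + l{\left(34 - -13,90 \right)}} = \sqrt{23368 + 0} = \sqrt{23368} = 2 \sqrt{5842}$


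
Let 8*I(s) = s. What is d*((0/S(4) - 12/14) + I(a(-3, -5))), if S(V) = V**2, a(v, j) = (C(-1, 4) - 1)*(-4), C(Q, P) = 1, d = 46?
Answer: -276/7 ≈ -39.429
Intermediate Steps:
a(v, j) = 0 (a(v, j) = (1 - 1)*(-4) = 0*(-4) = 0)
I(s) = s/8
d*((0/S(4) - 12/14) + I(a(-3, -5))) = 46*((0/(4**2) - 12/14) + (1/8)*0) = 46*((0/16 - 12*1/14) + 0) = 46*((0*(1/16) - 6/7) + 0) = 46*((0 - 6/7) + 0) = 46*(-6/7 + 0) = 46*(-6/7) = -276/7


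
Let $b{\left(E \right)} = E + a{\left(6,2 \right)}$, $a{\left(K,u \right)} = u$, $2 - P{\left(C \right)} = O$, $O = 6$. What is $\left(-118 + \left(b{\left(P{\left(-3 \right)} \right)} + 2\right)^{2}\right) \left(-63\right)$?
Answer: $7434$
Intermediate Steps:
$P{\left(C \right)} = -4$ ($P{\left(C \right)} = 2 - 6 = -4$)
$b{\left(E \right)} = 2 + E$ ($b{\left(E \right)} = E + 2 = 2 + E$)
$\left(-118 + \left(b{\left(P{\left(-3 \right)} \right)} + 2\right)^{2}\right) \left(-63\right) = \left(-118 + \left(\left(2 - 4\right) + 2\right)^{2}\right) \left(-63\right) = \left(-118 + \left(-2 + 2\right)^{2}\right) \left(-63\right) = \left(-118 + 0^{2}\right) \left(-63\right) = \left(-118 + 0\right) \left(-63\right) = \left(-118\right) \left(-63\right) = 7434$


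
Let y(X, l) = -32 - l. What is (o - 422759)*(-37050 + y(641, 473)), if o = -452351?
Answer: 32864756050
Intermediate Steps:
(o - 422759)*(-37050 + y(641, 473)) = (-452351 - 422759)*(-37050 + (-32 - 1*473)) = -875110*(-37050 + (-32 - 473)) = -875110*(-37050 - 505) = -875110*(-37555) = 32864756050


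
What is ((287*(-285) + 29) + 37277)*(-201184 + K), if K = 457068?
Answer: -11384023276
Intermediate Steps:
((287*(-285) + 29) + 37277)*(-201184 + K) = ((287*(-285) + 29) + 37277)*(-201184 + 457068) = ((-81795 + 29) + 37277)*255884 = (-81766 + 37277)*255884 = -44489*255884 = -11384023276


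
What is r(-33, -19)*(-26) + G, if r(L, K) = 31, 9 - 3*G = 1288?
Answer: -3697/3 ≈ -1232.3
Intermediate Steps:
G = -1279/3 (G = 3 - ⅓*1288 = 3 - 1288/3 = -1279/3 ≈ -426.33)
r(-33, -19)*(-26) + G = 31*(-26) - 1279/3 = -806 - 1279/3 = -3697/3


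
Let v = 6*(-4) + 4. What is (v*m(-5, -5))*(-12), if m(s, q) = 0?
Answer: 0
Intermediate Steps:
v = -20 (v = -24 + 4 = -20)
(v*m(-5, -5))*(-12) = -20*0*(-12) = 0*(-12) = 0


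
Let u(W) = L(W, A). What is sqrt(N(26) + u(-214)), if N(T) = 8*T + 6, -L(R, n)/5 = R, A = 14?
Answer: 2*sqrt(321) ≈ 35.833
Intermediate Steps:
L(R, n) = -5*R
N(T) = 6 + 8*T
u(W) = -5*W
sqrt(N(26) + u(-214)) = sqrt((6 + 8*26) - 5*(-214)) = sqrt((6 + 208) + 1070) = sqrt(214 + 1070) = sqrt(1284) = 2*sqrt(321)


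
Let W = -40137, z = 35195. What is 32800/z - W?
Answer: 282530903/7039 ≈ 40138.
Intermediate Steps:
32800/z - W = 32800/35195 - 1*(-40137) = 32800*(1/35195) + 40137 = 6560/7039 + 40137 = 282530903/7039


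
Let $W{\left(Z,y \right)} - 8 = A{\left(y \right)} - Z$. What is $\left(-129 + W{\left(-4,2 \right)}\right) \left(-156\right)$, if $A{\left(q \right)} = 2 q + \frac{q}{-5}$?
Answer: $\frac{88452}{5} \approx 17690.0$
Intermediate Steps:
$A{\left(q \right)} = \frac{9 q}{5}$ ($A{\left(q \right)} = 2 q + q \left(- \frac{1}{5}\right) = 2 q - \frac{q}{5} = \frac{9 q}{5}$)
$W{\left(Z,y \right)} = 8 - Z + \frac{9 y}{5}$ ($W{\left(Z,y \right)} = 8 - \left(Z - \frac{9 y}{5}\right) = 8 - Z + \frac{9 y}{5}$)
$\left(-129 + W{\left(-4,2 \right)}\right) \left(-156\right) = \left(-129 + \left(8 - -4 + \frac{9}{5} \cdot 2\right)\right) \left(-156\right) = \left(-129 + \left(8 + 4 + \frac{18}{5}\right)\right) \left(-156\right) = \left(-129 + \frac{78}{5}\right) \left(-156\right) = \left(- \frac{567}{5}\right) \left(-156\right) = \frac{88452}{5}$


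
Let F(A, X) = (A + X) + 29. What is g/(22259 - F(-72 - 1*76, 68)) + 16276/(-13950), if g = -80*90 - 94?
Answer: -23243443/15561225 ≈ -1.4937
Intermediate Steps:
g = -7294 (g = -7200 - 94 = -7294)
F(A, X) = 29 + A + X
g/(22259 - F(-72 - 1*76, 68)) + 16276/(-13950) = -7294/(22259 - (29 + (-72 - 1*76) + 68)) + 16276/(-13950) = -7294/(22259 - (29 + (-72 - 76) + 68)) + 16276*(-1/13950) = -7294/(22259 - (29 - 148 + 68)) - 8138/6975 = -7294/(22259 - 1*(-51)) - 8138/6975 = -7294/(22259 + 51) - 8138/6975 = -7294/22310 - 8138/6975 = -7294*1/22310 - 8138/6975 = -3647/11155 - 8138/6975 = -23243443/15561225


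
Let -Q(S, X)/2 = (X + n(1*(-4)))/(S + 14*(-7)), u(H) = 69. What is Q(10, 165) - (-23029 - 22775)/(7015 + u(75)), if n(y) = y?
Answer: 71725/7084 ≈ 10.125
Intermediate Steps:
Q(S, X) = -2*(-4 + X)/(-98 + S) (Q(S, X) = -2*(X + 1*(-4))/(S + 14*(-7)) = -2*(X - 4)/(S - 98) = -2*(-4 + X)/(-98 + S))
Q(10, 165) - (-23029 - 22775)/(7015 + u(75)) = 2*(4 - 1*165)/(-98 + 10) - (-23029 - 22775)/(7015 + 69) = 2*(4 - 165)/(-88) - (-45804)/7084 = 2*(-1/88)*(-161) - (-45804)/7084 = 161/44 - 1*(-1041/161) = 161/44 + 1041/161 = 71725/7084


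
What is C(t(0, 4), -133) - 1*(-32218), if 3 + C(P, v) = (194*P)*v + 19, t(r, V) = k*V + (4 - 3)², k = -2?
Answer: 212848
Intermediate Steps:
t(r, V) = 1 - 2*V (t(r, V) = -2*V + (4 - 3)² = -2*V + 1² = -2*V + 1 = 1 - 2*V)
C(P, v) = 16 + 194*P*v (C(P, v) = -3 + ((194*P)*v + 19) = -3 + (194*P*v + 19) = -3 + (19 + 194*P*v) = 16 + 194*P*v)
C(t(0, 4), -133) - 1*(-32218) = (16 + 194*(1 - 2*4)*(-133)) - 1*(-32218) = (16 + 194*(1 - 8)*(-133)) + 32218 = (16 + 194*(-7)*(-133)) + 32218 = (16 + 180614) + 32218 = 180630 + 32218 = 212848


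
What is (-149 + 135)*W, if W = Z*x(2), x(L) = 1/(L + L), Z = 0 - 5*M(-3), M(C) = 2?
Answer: 35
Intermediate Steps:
Z = -10 (Z = 0 - 5*2 = 0 - 10 = -10)
x(L) = 1/(2*L)
W = -5/2 ≈ -2.5000
(-149 + 135)*W = (-149 + 135)*(-5/2) = -14*(-5/2) = 35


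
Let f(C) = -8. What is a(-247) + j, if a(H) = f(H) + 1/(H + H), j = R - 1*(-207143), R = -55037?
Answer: 75136411/494 ≈ 1.5210e+5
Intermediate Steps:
j = 152106 (j = -55037 - 1*(-207143) = -55037 + 207143 = 152106)
a(H) = -8 + 1/(2*H) (a(H) = -8 + 1/(H + H) = -8 + 1/(2*H))
a(-247) + j = (-8 + (½)/(-247)) + 152106 = (-8 + (½)*(-1/247)) + 152106 = (-8 - 1/494) + 152106 = -3953/494 + 152106 = 75136411/494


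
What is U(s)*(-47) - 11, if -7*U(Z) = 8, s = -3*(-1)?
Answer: 299/7 ≈ 42.714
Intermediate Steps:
s = 3
U(Z) = -8/7 (U(Z) = -⅐*8 = -8/7)
U(s)*(-47) - 11 = -8/7*(-47) - 11 = 376/7 - 11 = 299/7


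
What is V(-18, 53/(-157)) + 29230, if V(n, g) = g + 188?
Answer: 4618573/157 ≈ 29418.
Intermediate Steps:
V(n, g) = 188 + g
V(-18, 53/(-157)) + 29230 = (188 + 53/(-157)) + 29230 = (188 + 53*(-1/157)) + 29230 = (188 - 53/157) + 29230 = 29463/157 + 29230 = 4618573/157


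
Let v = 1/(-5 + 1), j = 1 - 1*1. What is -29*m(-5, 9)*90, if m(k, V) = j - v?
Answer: -1305/2 ≈ -652.50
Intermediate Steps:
j = 0 (j = 1 - 1 = 0)
v = -¼ (v = 1/(-4) = -¼ ≈ -0.25000)
m(k, V) = ¼ (m(k, V) = 0 - 1*(-¼) = 0 + ¼ = ¼)
-29*m(-5, 9)*90 = -29*¼*90 = -29/4*90 = -1305/2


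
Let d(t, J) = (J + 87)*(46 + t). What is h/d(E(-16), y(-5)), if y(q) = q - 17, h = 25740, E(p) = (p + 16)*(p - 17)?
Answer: 198/23 ≈ 8.6087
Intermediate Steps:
E(p) = (-17 + p)*(16 + p) (E(p) = (16 + p)*(-17 + p) = (-17 + p)*(16 + p))
y(q) = -17 + q
d(t, J) = (46 + t)*(87 + J) (d(t, J) = (87 + J)*(46 + t) = (46 + t)*(87 + J))
h/d(E(-16), y(-5)) = 25740/(4002 + 46*(-17 - 5) + 87*(-272 + (-16)² - 1*(-16)) + (-17 - 5)*(-272 + (-16)² - 1*(-16))) = 25740/(4002 + 46*(-22) + 87*(-272 + 256 + 16) - 22*(-272 + 256 + 16)) = 25740/(4002 - 1012 + 87*0 - 22*0) = 25740/(4002 - 1012 + 0 + 0) = 25740/2990 = 25740*(1/2990) = 198/23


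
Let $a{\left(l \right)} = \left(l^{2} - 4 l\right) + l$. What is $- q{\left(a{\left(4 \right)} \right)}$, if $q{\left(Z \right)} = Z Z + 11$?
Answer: $-27$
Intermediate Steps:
$a{\left(l \right)} = l^{2} - 3 l$
$q{\left(Z \right)} = 11 + Z^{2}$ ($q{\left(Z \right)} = Z^{2} + 11 = 11 + Z^{2}$)
$- q{\left(a{\left(4 \right)} \right)} = - (11 + \left(4 \left(-3 + 4\right)\right)^{2}) = - (11 + \left(4 \cdot 1\right)^{2}) = - (11 + 4^{2}) = - (11 + 16) = \left(-1\right) 27 = -27$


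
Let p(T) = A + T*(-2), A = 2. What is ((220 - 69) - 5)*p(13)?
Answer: -3504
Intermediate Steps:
p(T) = 2 - 2*T (p(T) = 2 + T*(-2) = 2 - 2*T)
((220 - 69) - 5)*p(13) = ((220 - 69) - 5)*(2 - 2*13) = (151 - 5)*(2 - 26) = 146*(-24) = -3504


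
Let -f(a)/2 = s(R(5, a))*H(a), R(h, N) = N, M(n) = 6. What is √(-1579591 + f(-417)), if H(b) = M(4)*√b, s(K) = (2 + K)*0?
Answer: I*√1579591 ≈ 1256.8*I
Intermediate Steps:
s(K) = 0
H(b) = 6*√b
f(a) = 0 (f(a) = -0*6*√a = -2*0 = 0)
√(-1579591 + f(-417)) = √(-1579591 + 0) = √(-1579591) = I*√1579591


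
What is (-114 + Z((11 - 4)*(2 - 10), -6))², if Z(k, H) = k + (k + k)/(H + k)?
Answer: 27185796/961 ≈ 28289.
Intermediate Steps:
Z(k, H) = k + 2*k/(H + k) (Z(k, H) = k + (2*k)/(H + k) = k + 2*k/(H + k))
(-114 + Z((11 - 4)*(2 - 10), -6))² = (-114 + ((11 - 4)*(2 - 10))*(2 - 6 + (11 - 4)*(2 - 10))/(-6 + (11 - 4)*(2 - 10)))² = (-114 + (7*(-8))*(2 - 6 + 7*(-8))/(-6 + 7*(-8)))² = (-114 - 56*(2 - 6 - 56)/(-6 - 56))² = (-114 - 56*(-60)/(-62))² = (-114 - 56*(-1/62)*(-60))² = (-114 - 1680/31)² = (-5214/31)² = 27185796/961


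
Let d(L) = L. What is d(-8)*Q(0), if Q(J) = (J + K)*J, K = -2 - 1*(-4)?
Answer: 0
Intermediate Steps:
K = 2 (K = -2 + 4 = 2)
Q(J) = J*(2 + J) (Q(J) = (J + 2)*J = (2 + J)*J = J*(2 + J))
d(-8)*Q(0) = -0*(2 + 0) = -0*2 = -8*0 = 0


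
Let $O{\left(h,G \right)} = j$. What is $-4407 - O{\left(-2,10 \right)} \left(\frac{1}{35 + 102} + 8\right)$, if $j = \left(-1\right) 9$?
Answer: $- \frac{593886}{137} \approx -4334.9$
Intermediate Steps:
$j = -9$
$O{\left(h,G \right)} = -9$
$-4407 - O{\left(-2,10 \right)} \left(\frac{1}{35 + 102} + 8\right) = -4407 - - 9 \left(\frac{1}{35 + 102} + 8\right) = -4407 - - 9 \left(\frac{1}{137} + 8\right) = -4407 - \left(-9\right) \frac{1097}{137} = -4407 - - \frac{9873}{137} = -4407 + \frac{9873}{137} = - \frac{593886}{137}$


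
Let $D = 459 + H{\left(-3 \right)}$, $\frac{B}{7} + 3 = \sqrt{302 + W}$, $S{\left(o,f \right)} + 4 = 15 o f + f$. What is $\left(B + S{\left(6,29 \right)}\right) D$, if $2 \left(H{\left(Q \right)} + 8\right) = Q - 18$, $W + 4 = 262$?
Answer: $1151467 + 12334 \sqrt{35} \approx 1.2244 \cdot 10^{6}$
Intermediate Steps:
$S{\left(o,f \right)} = -4 + f + 15 f o$ ($S{\left(o,f \right)} = -4 + \left(15 o f + f\right) = -4 + \left(15 f o + f\right) = -4 + \left(f + 15 f o\right) = -4 + f + 15 f o$)
$W = 258$ ($W = -4 + 262 = 258$)
$H{\left(Q \right)} = -17 + \frac{Q}{2}$ ($H{\left(Q \right)} = -8 + \frac{Q - 18}{2} = -8 + \frac{-18 + Q}{2} = -8 + \left(-9 + \frac{Q}{2}\right) = -17 + \frac{Q}{2}$)
$B = -21 + 28 \sqrt{35}$ ($B = -21 + 7 \sqrt{302 + 258} = -21 + 7 \sqrt{560} = -21 + 7 \cdot 4 \sqrt{35} = -21 + 28 \sqrt{35} \approx 144.65$)
$D = \frac{881}{2}$ ($D = 459 + \left(-17 + \frac{1}{2} \left(-3\right)\right) = 459 - \frac{37}{2} = \frac{881}{2} \approx 440.5$)
$\left(B + S{\left(6,29 \right)}\right) D = \left(\left(-21 + 28 \sqrt{35}\right) + \left(-4 + 29 + 15 \cdot 29 \cdot 6\right)\right) \frac{881}{2} = \left(\left(-21 + 28 \sqrt{35}\right) + \left(-4 + 29 + 2610\right)\right) \frac{881}{2} = \left(\left(-21 + 28 \sqrt{35}\right) + 2635\right) \frac{881}{2} = \left(2614 + 28 \sqrt{35}\right) \frac{881}{2} = 1151467 + 12334 \sqrt{35}$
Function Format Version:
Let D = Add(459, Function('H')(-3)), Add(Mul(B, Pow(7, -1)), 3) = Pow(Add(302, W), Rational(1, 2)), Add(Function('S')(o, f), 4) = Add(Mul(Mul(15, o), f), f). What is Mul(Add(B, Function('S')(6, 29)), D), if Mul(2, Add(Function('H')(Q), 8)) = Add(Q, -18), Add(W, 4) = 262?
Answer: Add(1151467, Mul(12334, Pow(35, Rational(1, 2)))) ≈ 1.2244e+6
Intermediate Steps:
Function('S')(o, f) = Add(-4, f, Mul(15, f, o)) (Function('S')(o, f) = Add(-4, Add(Mul(Mul(15, o), f), f)) = Add(-4, Add(Mul(15, f, o), f)) = Add(-4, Add(f, Mul(15, f, o))) = Add(-4, f, Mul(15, f, o)))
W = 258 (W = Add(-4, 262) = 258)
Function('H')(Q) = Add(-17, Mul(Rational(1, 2), Q)) (Function('H')(Q) = Add(-8, Mul(Rational(1, 2), Add(Q, -18))) = Add(-8, Mul(Rational(1, 2), Add(-18, Q))) = Add(-8, Add(-9, Mul(Rational(1, 2), Q))) = Add(-17, Mul(Rational(1, 2), Q)))
B = Add(-21, Mul(28, Pow(35, Rational(1, 2)))) (B = Add(-21, Mul(7, Pow(Add(302, 258), Rational(1, 2)))) = Add(-21, Mul(7, Pow(560, Rational(1, 2)))) = Add(-21, Mul(7, Mul(4, Pow(35, Rational(1, 2))))) = Add(-21, Mul(28, Pow(35, Rational(1, 2)))) ≈ 144.65)
D = Rational(881, 2) (D = Add(459, Add(-17, Mul(Rational(1, 2), -3))) = Add(459, Add(-17, Rational(-3, 2))) = Add(459, Rational(-37, 2)) = Rational(881, 2) ≈ 440.50)
Mul(Add(B, Function('S')(6, 29)), D) = Mul(Add(Add(-21, Mul(28, Pow(35, Rational(1, 2)))), Add(-4, 29, Mul(15, 29, 6))), Rational(881, 2)) = Mul(Add(Add(-21, Mul(28, Pow(35, Rational(1, 2)))), Add(-4, 29, 2610)), Rational(881, 2)) = Mul(Add(Add(-21, Mul(28, Pow(35, Rational(1, 2)))), 2635), Rational(881, 2)) = Mul(Add(2614, Mul(28, Pow(35, Rational(1, 2)))), Rational(881, 2)) = Add(1151467, Mul(12334, Pow(35, Rational(1, 2))))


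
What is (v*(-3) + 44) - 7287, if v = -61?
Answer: -7060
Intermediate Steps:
(v*(-3) + 44) - 7287 = (-61*(-3) + 44) - 7287 = (183 + 44) - 7287 = 227 - 7287 = -7060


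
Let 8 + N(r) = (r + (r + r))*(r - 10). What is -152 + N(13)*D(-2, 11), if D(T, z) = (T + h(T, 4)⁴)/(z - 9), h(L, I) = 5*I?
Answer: 8719739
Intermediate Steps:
N(r) = -8 + 3*r*(-10 + r) (N(r) = -8 + (r + (r + r))*(r - 10) = -8 + (r + 2*r)*(-10 + r) = -8 + (3*r)*(-10 + r) = -8 + 3*r*(-10 + r))
D(T, z) = (160000 + T)/(-9 + z) (D(T, z) = (T + (5*4)⁴)/(z - 9) = (T + 20⁴)/(-9 + z) = (T + 160000)/(-9 + z) = (160000 + T)/(-9 + z))
-152 + N(13)*D(-2, 11) = -152 + (-8 - 30*13 + 3*13²)*((160000 - 2)/(-9 + 11)) = -152 + (-8 - 390 + 3*169)*(159998/2) = -152 + (-8 - 390 + 507)*((½)*159998) = -152 + 109*79999 = -152 + 8719891 = 8719739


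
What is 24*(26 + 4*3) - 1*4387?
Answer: -3475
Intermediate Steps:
24*(26 + 4*3) - 1*4387 = 24*(26 + 12) - 4387 = 24*38 - 4387 = 912 - 4387 = -3475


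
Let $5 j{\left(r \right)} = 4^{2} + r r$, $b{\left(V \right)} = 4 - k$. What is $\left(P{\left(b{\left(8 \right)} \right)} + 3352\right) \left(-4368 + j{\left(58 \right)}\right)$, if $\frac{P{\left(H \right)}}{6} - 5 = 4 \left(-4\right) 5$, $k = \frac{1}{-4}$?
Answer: $-10714184$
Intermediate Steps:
$k = - \frac{1}{4} \approx -0.25$
$b{\left(V \right)} = \frac{17}{4}$ ($b{\left(V \right)} = 4 - - \frac{1}{4} = 4 + \frac{1}{4} = \frac{17}{4}$)
$j{\left(r \right)} = \frac{16}{5} + \frac{r^{2}}{5}$ ($j{\left(r \right)} = \frac{4^{2} + r r}{5} = \frac{16 + r^{2}}{5} = \frac{16}{5} + \frac{r^{2}}{5}$)
$P{\left(H \right)} = -450$ ($P{\left(H \right)} = 30 + 6 \cdot 4 \left(-4\right) 5 = 30 + 6 \left(\left(-16\right) 5\right) = 30 + 6 \left(-80\right) = 30 - 480 = -450$)
$\left(P{\left(b{\left(8 \right)} \right)} + 3352\right) \left(-4368 + j{\left(58 \right)}\right) = \left(-450 + 3352\right) \left(-4368 + \left(\frac{16}{5} + \frac{58^{2}}{5}\right)\right) = 2902 \left(-4368 + \left(\frac{16}{5} + \frac{1}{5} \cdot 3364\right)\right) = 2902 \left(-4368 + \left(\frac{16}{5} + \frac{3364}{5}\right)\right) = 2902 \left(-4368 + 676\right) = 2902 \left(-3692\right) = -10714184$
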